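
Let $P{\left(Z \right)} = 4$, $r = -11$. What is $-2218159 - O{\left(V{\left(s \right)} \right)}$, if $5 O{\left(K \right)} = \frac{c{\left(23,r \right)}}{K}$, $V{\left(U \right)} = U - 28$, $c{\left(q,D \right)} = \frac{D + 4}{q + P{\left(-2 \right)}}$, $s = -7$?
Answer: $- \frac{1497257326}{675} \approx -2.2182 \cdot 10^{6}$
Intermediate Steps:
$c{\left(q,D \right)} = \frac{4 + D}{4 + q}$ ($c{\left(q,D \right)} = \frac{D + 4}{q + 4} = \frac{4 + D}{4 + q}$)
$V{\left(U \right)} = -28 + U$
$O{\left(K \right)} = - \frac{7}{135 K}$ ($O{\left(K \right)} = \frac{\frac{4 - 11}{4 + 23} \frac{1}{K}}{5} = \frac{\frac{1}{27} \left(-7\right) \frac{1}{K}}{5} = \frac{\left(- \frac{7}{27}\right) \frac{1}{K}}{5} = - \frac{7}{135 K}$)
$-2218159 - O{\left(V{\left(s \right)} \right)} = -2218159 - - \frac{7}{135 \left(-28 - 7\right)} = -2218159 - - \frac{7}{135 \left(-35\right)} = -2218159 - \left(- \frac{7}{135}\right) \left(- \frac{1}{35}\right) = -2218159 - \frac{1}{675} = - \frac{1497257326}{675}$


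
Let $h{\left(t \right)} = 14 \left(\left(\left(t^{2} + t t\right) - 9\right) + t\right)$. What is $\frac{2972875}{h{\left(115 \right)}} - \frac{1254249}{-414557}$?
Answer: $\frac{1698735851591}{154125659688} \approx 11.022$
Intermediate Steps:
$h{\left(t \right)} = -126 + 14 t + 28 t^{2}$ ($h{\left(t \right)} = 14 \left(\left(\left(t^{2} + t^{2}\right) - 9\right) + t\right) = 14 \left(\left(2 t^{2} - 9\right) + t\right) = 14 \left(\left(-9 + 2 t^{2}\right) + t\right) = 14 \left(-9 + t + 2 t^{2}\right) = -126 + 14 t + 28 t^{2}$)
$\frac{2972875}{h{\left(115 \right)}} - \frac{1254249}{-414557} = \frac{2972875}{-126 + 14 \cdot 115 + 28 \cdot 115^{2}} - \frac{1254249}{-414557} = \frac{2972875}{-126 + 1610 + 28 \cdot 13225} - - \frac{1254249}{414557} = \frac{2972875}{-126 + 1610 + 370300} + \frac{1254249}{414557} = \frac{2972875}{371784} + \frac{1254249}{414557} = \frac{1698735851591}{154125659688}$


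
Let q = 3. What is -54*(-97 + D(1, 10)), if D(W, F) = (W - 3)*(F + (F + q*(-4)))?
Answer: 6102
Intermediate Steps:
D(W, F) = (-12 + 2*F)*(-3 + W) (D(W, F) = (W - 3)*(F + (F + 3*(-4))) = (-3 + W)*(F + (F - 12)) = (-3 + W)*(F + (-12 + F)) = (-3 + W)*(-12 + 2*F) = (-12 + 2*F)*(-3 + W))
-54*(-97 + D(1, 10)) = -54*(-97 + (36 - 12*1 - 6*10 + 2*10*1)) = -54*(-97 + (36 - 12 - 60 + 20)) = -54*(-97 - 16) = -54*(-113) = 6102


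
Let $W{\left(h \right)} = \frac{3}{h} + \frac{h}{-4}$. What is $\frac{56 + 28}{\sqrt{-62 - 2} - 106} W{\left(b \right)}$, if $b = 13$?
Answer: $\frac{174741}{73450} + \frac{6594 i}{36725} \approx 2.379 + 0.17955 i$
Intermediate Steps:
$W{\left(h \right)} = \frac{3}{h} - \frac{h}{4}$ ($W{\left(h \right)} = \frac{3}{h} + h \left(- \frac{1}{4}\right) = \frac{3}{h} - \frac{h}{4}$)
$\frac{56 + 28}{\sqrt{-62 - 2} - 106} W{\left(b \right)} = \frac{56 + 28}{\sqrt{-62 - 2} - 106} \left(\frac{3}{13} - \frac{13}{4}\right) = \frac{84}{\sqrt{-64} - 106} \left(3 \cdot \frac{1}{13} - \frac{13}{4}\right) = \frac{84}{8 i - 106} \left(\frac{3}{13} - \frac{13}{4}\right) = \frac{84}{-106 + 8 i} \left(- \frac{157}{52}\right) = 84 \frac{-106 - 8 i}{11300} \left(- \frac{157}{52}\right) = \frac{21 \left(-106 - 8 i\right)}{2825} \left(- \frac{157}{52}\right) = - \frac{3297 \left(-106 - 8 i\right)}{146900}$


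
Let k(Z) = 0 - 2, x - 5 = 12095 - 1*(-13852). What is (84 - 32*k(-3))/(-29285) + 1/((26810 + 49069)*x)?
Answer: -291443318299/57668367797280 ≈ -0.0050538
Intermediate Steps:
x = 25952 (x = 5 + (12095 - 1*(-13852)) = 5 + (12095 + 13852) = 5 + 25947 = 25952)
k(Z) = -2
(84 - 32*k(-3))/(-29285) + 1/((26810 + 49069)*x) = (84 - 32*(-2))/(-29285) + 1/((26810 + 49069)*25952) = (84 + 64)*(-1/29285) + (1/25952)/75879 = 148*(-1/29285) + (1/75879)*(1/25952) = -148/29285 + 1/1969211808 = -291443318299/57668367797280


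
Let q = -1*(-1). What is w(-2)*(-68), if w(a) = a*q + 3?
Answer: -68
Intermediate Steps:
q = 1
w(a) = 3 + a (w(a) = a*1 + 3 = a + 3 = 3 + a)
w(-2)*(-68) = (3 - 2)*(-68) = 1*(-68) = -68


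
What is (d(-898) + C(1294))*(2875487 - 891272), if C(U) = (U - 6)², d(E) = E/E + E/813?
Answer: 892051068968735/271 ≈ 3.2917e+12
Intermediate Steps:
d(E) = 1 + E/813 (d(E) = 1 + E*(1/813) = 1 + E/813)
C(U) = (-6 + U)²
(d(-898) + C(1294))*(2875487 - 891272) = ((1 + (1/813)*(-898)) + (-6 + 1294)²)*(2875487 - 891272) = ((1 - 898/813) + 1288²)*1984215 = (-85/813 + 1658944)*1984215 = (1348721387/813)*1984215 = 892051068968735/271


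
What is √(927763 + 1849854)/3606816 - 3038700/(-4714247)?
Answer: 3038700/4714247 + √2777617/3606816 ≈ 0.64504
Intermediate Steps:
√(927763 + 1849854)/3606816 - 3038700/(-4714247) = √2777617*(1/3606816) - 3038700*(-1/4714247) = √2777617/3606816 + 3038700/4714247 = 3038700/4714247 + √2777617/3606816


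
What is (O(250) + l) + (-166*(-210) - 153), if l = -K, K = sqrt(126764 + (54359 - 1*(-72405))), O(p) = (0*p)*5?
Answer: 34707 - 2*sqrt(63382) ≈ 34204.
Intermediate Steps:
O(p) = 0 (O(p) = 0*5 = 0)
K = 2*sqrt(63382) (K = sqrt(126764 + (54359 + 72405)) = sqrt(126764 + 126764) = sqrt(253528) = 2*sqrt(63382) ≈ 503.52)
l = -2*sqrt(63382) ≈ -503.52
(O(250) + l) + (-166*(-210) - 153) = (0 - 2*sqrt(63382)) + (-166*(-210) - 153) = -2*sqrt(63382) + (34860 - 153) = -2*sqrt(63382) + 34707 = 34707 - 2*sqrt(63382)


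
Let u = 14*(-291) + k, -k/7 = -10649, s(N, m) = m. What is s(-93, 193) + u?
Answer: 70662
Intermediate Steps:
k = 74543 (k = -7*(-10649) = 74543)
u = 70469 (u = 14*(-291) + 74543 = -4074 + 74543 = 70469)
s(-93, 193) + u = 193 + 70469 = 70662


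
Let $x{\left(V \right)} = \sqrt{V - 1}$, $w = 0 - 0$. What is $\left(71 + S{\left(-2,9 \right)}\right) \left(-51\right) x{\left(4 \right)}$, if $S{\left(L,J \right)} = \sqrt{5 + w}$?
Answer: $51 \sqrt{3} \left(-71 - \sqrt{5}\right) \approx -6469.3$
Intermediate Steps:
$w = 0$ ($w = 0 + 0 = 0$)
$x{\left(V \right)} = \sqrt{-1 + V}$
$S{\left(L,J \right)} = \sqrt{5}$ ($S{\left(L,J \right)} = \sqrt{5 + 0} = \sqrt{5}$)
$\left(71 + S{\left(-2,9 \right)}\right) \left(-51\right) x{\left(4 \right)} = \left(71 + \sqrt{5}\right) \left(-51\right) \sqrt{-1 + 4} = \left(-3621 - 51 \sqrt{5}\right) \sqrt{3} = \sqrt{3} \left(-3621 - 51 \sqrt{5}\right)$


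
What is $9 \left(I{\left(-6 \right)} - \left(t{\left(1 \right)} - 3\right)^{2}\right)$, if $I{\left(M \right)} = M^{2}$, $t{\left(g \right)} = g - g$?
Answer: $243$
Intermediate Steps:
$t{\left(g \right)} = 0$
$9 \left(I{\left(-6 \right)} - \left(t{\left(1 \right)} - 3\right)^{2}\right) = 9 \left(\left(-6\right)^{2} - \left(0 - 3\right)^{2}\right) = 9 \left(36 - \left(-3\right)^{2}\right) = 9 \left(36 - 9\right) = 9 \cdot 27 = 243$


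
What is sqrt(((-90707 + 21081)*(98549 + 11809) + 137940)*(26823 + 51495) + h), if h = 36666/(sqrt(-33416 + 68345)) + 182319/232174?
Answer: sqrt(-488588804827393903700581028764398 + 2556896151343480632*sqrt(3881))/901067294 ≈ 2.4531e+7*I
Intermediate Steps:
h = 182319/232174 + 12222*sqrt(3881)/3881 (h = 36666/(sqrt(34929)) + 182319*(1/232174) = 36666/((3*sqrt(3881))) + 182319/232174 = 36666*(sqrt(3881)/11643) + 182319/232174 = 12222*sqrt(3881)/3881 + 182319/232174 = 182319/232174 + 12222*sqrt(3881)/3881 ≈ 196.97)
sqrt(((-90707 + 21081)*(98549 + 11809) + 137940)*(26823 + 51495) + h) = sqrt(((-90707 + 21081)*(98549 + 11809) + 137940)*(26823 + 51495) + (182319/232174 + 12222*sqrt(3881)/3881)) = sqrt((-69626*110358 + 137940)*78318 + (182319/232174 + 12222*sqrt(3881)/3881)) = sqrt((-7683786108 + 137940)*78318 + (182319/232174 + 12222*sqrt(3881)/3881)) = sqrt(-7683648168*78318 + (182319/232174 + 12222*sqrt(3881)/3881)) = sqrt(-601767957221424 + (182319/232174 + 12222*sqrt(3881)/3881)) = sqrt(-139714873699926713457/232174 + 12222*sqrt(3881)/3881)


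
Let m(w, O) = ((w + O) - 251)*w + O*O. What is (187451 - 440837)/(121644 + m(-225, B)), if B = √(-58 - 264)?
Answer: -28939468446/26096455667 - 28505925*I*√322/26096455667 ≈ -1.1089 - 0.019601*I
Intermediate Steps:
B = I*√322 (B = √(-322) = I*√322 ≈ 17.944*I)
m(w, O) = O² + w*(-251 + O + w) (m(w, O) = ((O + w) - 251)*w + O² = (-251 + O + w)*w + O² = w*(-251 + O + w) + O² = O² + w*(-251 + O + w))
(187451 - 440837)/(121644 + m(-225, B)) = (187451 - 440837)/(121644 + ((I*√322)² + (-225)² - 251*(-225) + (I*√322)*(-225))) = -253386/(121644 + (-322 + 50625 + 56475 - 225*I*√322)) = -253386/(121644 + (106778 - 225*I*√322)) = -253386/(228422 - 225*I*√322)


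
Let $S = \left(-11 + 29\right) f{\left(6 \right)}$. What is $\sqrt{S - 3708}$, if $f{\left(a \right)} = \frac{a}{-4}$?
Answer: $3 i \sqrt{415} \approx 61.115 i$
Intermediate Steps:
$f{\left(a \right)} = - \frac{a}{4}$ ($f{\left(a \right)} = a \left(- \frac{1}{4}\right) = - \frac{a}{4}$)
$S = -27$ ($S = \left(-11 + 29\right) \left(\left(- \frac{1}{4}\right) 6\right) = 18 \left(- \frac{3}{2}\right) = -27$)
$\sqrt{S - 3708} = \sqrt{-27 - 3708} = \sqrt{-3735} = 3 i \sqrt{415}$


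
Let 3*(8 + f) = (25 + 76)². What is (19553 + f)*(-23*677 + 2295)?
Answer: -913866736/3 ≈ -3.0462e+8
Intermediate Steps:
f = 10177/3 (f = -8 + (25 + 76)²/3 = -8 + (⅓)*101² = -8 + (⅓)*10201 = -8 + 10201/3 = 10177/3 ≈ 3392.3)
(19553 + f)*(-23*677 + 2295) = (19553 + 10177/3)*(-23*677 + 2295) = 68836*(-15571 + 2295)/3 = (68836/3)*(-13276) = -913866736/3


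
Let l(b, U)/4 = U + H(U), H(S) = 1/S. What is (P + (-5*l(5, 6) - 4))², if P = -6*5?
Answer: 222784/9 ≈ 24754.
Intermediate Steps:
l(b, U) = 4*U + 4/U (l(b, U) = 4*(U + 1/U) = 4*U + 4/U)
P = -30
(P + (-5*l(5, 6) - 4))² = (-30 + (-5*(4*6 + 4/6) - 4))² = (-30 + (-5*(24 + 4*(⅙)) - 4))² = (-30 + (-5*(24 + ⅔) - 4))² = (-30 + (-5*74/3 - 4))² = (-30 + (-370/3 - 4))² = (-30 - 382/3)² = (-472/3)² = 222784/9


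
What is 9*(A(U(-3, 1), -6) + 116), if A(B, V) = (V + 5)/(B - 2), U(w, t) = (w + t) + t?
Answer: 1047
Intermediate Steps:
U(w, t) = w + 2*t (U(w, t) = (t + w) + t = w + 2*t)
A(B, V) = (5 + V)/(-2 + B)
9*(A(U(-3, 1), -6) + 116) = 9*((5 - 6)/(-2 + (-3 + 2*1)) + 116) = 9*(-1/(-2 + (-3 + 2)) + 116) = 9*(-1/(-2 - 1) + 116) = 9*(-1/(-3) + 116) = 9*(-1/3*(-1) + 116) = 9*(1/3 + 116) = 9*(349/3) = 1047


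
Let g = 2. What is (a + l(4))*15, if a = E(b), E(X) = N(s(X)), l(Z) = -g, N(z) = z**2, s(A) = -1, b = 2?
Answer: -15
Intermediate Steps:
l(Z) = -2 (l(Z) = -1*2 = -2)
E(X) = 1 (E(X) = (-1)**2 = 1)
a = 1
(a + l(4))*15 = (1 - 2)*15 = -1*15 = -15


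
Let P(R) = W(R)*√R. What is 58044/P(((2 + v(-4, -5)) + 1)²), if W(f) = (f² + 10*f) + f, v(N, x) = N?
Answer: 4837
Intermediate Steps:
W(f) = f² + 11*f
P(R) = R^(3/2)*(11 + R) (P(R) = (R*(11 + R))*√R = R^(3/2)*(11 + R))
58044/P(((2 + v(-4, -5)) + 1)²) = 58044/(((((2 - 4) + 1)²)^(3/2)*(11 + ((2 - 4) + 1)²))) = 58044/((((-2 + 1)²)^(3/2)*(11 + (-2 + 1)²))) = 58044/((((-1)²)^(3/2)*(11 + (-1)²))) = 58044/((1^(3/2)*(11 + 1))) = 58044/((1*12)) = 58044/12 = 58044*(1/12) = 4837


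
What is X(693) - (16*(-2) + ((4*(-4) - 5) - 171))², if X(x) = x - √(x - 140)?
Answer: -49483 - √553 ≈ -49507.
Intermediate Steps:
X(x) = x - √(-140 + x)
X(693) - (16*(-2) + ((4*(-4) - 5) - 171))² = (693 - √(-140 + 693)) - (16*(-2) + ((4*(-4) - 5) - 171))² = (693 - √553) - (-32 + ((-16 - 5) - 171))² = (693 - √553) - (-32 + (-21 - 171))² = (693 - √553) - (-32 - 192)² = (693 - √553) - 1*(-224)² = (693 - √553) - 1*50176 = (693 - √553) - 50176 = -49483 - √553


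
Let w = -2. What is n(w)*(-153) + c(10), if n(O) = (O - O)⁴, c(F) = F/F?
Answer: 1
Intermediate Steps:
c(F) = 1
n(O) = 0 (n(O) = 0⁴ = 0)
n(w)*(-153) + c(10) = 0*(-153) + 1 = 0 + 1 = 1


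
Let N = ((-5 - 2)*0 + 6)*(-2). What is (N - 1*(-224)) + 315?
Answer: 527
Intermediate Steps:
N = -12 (N = (-7*0 + 6)*(-2) = (0 + 6)*(-2) = 6*(-2) = -12)
(N - 1*(-224)) + 315 = (-12 - 1*(-224)) + 315 = (-12 + 224) + 315 = 212 + 315 = 527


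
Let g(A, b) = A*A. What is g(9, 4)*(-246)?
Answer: -19926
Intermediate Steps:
g(A, b) = A²
g(9, 4)*(-246) = 9²*(-246) = 81*(-246) = -19926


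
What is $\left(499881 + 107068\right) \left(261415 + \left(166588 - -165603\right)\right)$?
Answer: $360288568094$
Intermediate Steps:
$\left(499881 + 107068\right) \left(261415 + \left(166588 - -165603\right)\right) = 606949 \left(261415 + \left(166588 + 165603\right)\right) = 606949 \left(261415 + 332191\right) = 606949 \cdot 593606 = 360288568094$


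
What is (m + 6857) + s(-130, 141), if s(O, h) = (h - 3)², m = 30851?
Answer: 56752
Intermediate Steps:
s(O, h) = (-3 + h)²
(m + 6857) + s(-130, 141) = (30851 + 6857) + (-3 + 141)² = 37708 + 138² = 37708 + 19044 = 56752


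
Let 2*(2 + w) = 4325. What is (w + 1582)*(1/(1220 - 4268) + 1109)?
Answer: 8433676345/2032 ≈ 4.1504e+6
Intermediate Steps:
w = 4321/2 (w = -2 + (½)*4325 = -2 + 4325/2 = 4321/2 ≈ 2160.5)
(w + 1582)*(1/(1220 - 4268) + 1109) = (4321/2 + 1582)*(1/(1220 - 4268) + 1109) = 7485*(1/(-3048) + 1109)/2 = 7485*(-1/3048 + 1109)/2 = (7485/2)*(3380231/3048) = 8433676345/2032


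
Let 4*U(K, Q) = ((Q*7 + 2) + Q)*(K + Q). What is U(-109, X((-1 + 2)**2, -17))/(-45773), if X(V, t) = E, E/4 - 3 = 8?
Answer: 885/7042 ≈ 0.12567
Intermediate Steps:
E = 44 (E = 12 + 4*8 = 12 + 32 = 44)
X(V, t) = 44
U(K, Q) = (2 + 8*Q)*(K + Q)/4 (U(K, Q) = (((Q*7 + 2) + Q)*(K + Q))/4 = (((7*Q + 2) + Q)*(K + Q))/4 = (((2 + 7*Q) + Q)*(K + Q))/4 = ((2 + 8*Q)*(K + Q))/4 = (2 + 8*Q)*(K + Q)/4)
U(-109, X((-1 + 2)**2, -17))/(-45773) = ((1/2)*(-109) + (1/2)*44 + 2*44**2 + 2*(-109)*44)/(-45773) = (-109/2 + 22 + 2*1936 - 9592)*(-1/45773) = (-109/2 + 22 + 3872 - 9592)*(-1/45773) = -11505/2*(-1/45773) = 885/7042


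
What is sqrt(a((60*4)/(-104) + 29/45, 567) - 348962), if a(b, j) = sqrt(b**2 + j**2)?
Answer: sqrt(-13269280050 + 455*sqrt(2245357546))/195 ≈ 590.25*I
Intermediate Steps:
sqrt(a((60*4)/(-104) + 29/45, 567) - 348962) = sqrt(sqrt(((60*4)/(-104) + 29/45)**2 + 567**2) - 348962) = sqrt(sqrt((240*(-1/104) + 29*(1/45))**2 + 321489) - 348962) = sqrt(sqrt((-30/13 + 29/45)**2 + 321489) - 348962) = sqrt(sqrt((-973/585)**2 + 321489) - 348962) = sqrt(sqrt(946729/342225 + 321489) - 348962) = sqrt(sqrt(110022519754/342225) - 348962) = sqrt(7*sqrt(2245357546)/585 - 348962) = sqrt(-348962 + 7*sqrt(2245357546)/585)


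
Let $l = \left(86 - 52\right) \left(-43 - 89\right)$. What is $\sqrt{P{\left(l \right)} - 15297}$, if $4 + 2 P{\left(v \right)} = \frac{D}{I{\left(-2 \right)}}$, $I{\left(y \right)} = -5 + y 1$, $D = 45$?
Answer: $\frac{i \sqrt{2999234}}{14} \approx 123.7 i$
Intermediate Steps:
$l = -4488$ ($l = 34 \left(-132\right) = -4488$)
$I{\left(y \right)} = -5 + y$
$P{\left(v \right)} = - \frac{73}{14}$ ($P{\left(v \right)} = -2 + \frac{45 \frac{1}{-5 - 2}}{2} = -2 + \frac{45 \frac{1}{-7}}{2} = -2 + \frac{45 \left(- \frac{1}{7}\right)}{2} = -2 + \frac{1}{2} \left(- \frac{45}{7}\right) = -2 - \frac{45}{14} = - \frac{73}{14}$)
$\sqrt{P{\left(l \right)} - 15297} = \sqrt{- \frac{73}{14} - 15297} = \sqrt{- \frac{214231}{14}} = \frac{i \sqrt{2999234}}{14}$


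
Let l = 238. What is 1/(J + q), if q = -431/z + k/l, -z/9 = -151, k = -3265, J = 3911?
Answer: 323442/1260441949 ≈ 0.00025661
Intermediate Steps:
z = 1359 (z = -9*(-151) = 1359)
q = -4539713/323442 (q = -431/1359 - 3265/238 = -4539713/323442 ≈ -14.036)
1/(J + q) = 1/(3911 - 4539713/323442) = 1/(1260441949/323442) = 323442/1260441949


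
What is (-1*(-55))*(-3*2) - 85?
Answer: -415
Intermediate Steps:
(-1*(-55))*(-3*2) - 85 = 55*(-6) - 85 = -330 - 85 = -415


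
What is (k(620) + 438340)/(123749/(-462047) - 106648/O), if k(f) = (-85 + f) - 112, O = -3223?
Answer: 653395979096003/48877545429 ≈ 13368.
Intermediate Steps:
k(f) = -197 + f
(k(620) + 438340)/(123749/(-462047) - 106648/O) = ((-197 + 620) + 438340)/(123749/(-462047) - 106648/(-3223)) = (423 + 438340)/(123749*(-1/462047) - 106648*(-1/3223)) = 438763/(-123749/462047 + 106648/3223) = 438763/(48877545429/1489177481) = 438763*(1489177481/48877545429) = 653395979096003/48877545429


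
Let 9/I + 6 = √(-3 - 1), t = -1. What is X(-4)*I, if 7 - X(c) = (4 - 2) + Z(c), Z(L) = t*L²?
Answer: -567/20 - 189*I/20 ≈ -28.35 - 9.45*I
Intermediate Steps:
Z(L) = -L²
I = 9*(-6 - 2*I)/40 (I = 9/(-6 + √(-3 - 1)) = 9/(-6 + √(-4)) = 9/(-6 + 2*I) = 9*((-6 - 2*I)/40) = 9*(-6 - 2*I)/40 ≈ -1.35 - 0.45*I)
X(c) = 5 + c² (X(c) = 7 - ((4 - 2) - c²) = 7 - (2 - c²) = 7 + (-2 + c²) = 5 + c²)
X(-4)*I = (5 + (-4)²)*(-27/20 - 9*I/20) = (5 + 16)*(-27/20 - 9*I/20) = 21*(-27/20 - 9*I/20) = -567/20 - 189*I/20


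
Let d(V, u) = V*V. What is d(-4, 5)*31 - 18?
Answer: 478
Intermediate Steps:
d(V, u) = V**2
d(-4, 5)*31 - 18 = (-4)**2*31 - 18 = 16*31 - 18 = 496 - 18 = 478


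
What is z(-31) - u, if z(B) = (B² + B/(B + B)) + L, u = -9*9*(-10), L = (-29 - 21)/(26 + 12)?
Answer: 5707/38 ≈ 150.18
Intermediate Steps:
L = -25/19 (L = -50/38 = -50*1/38 = -25/19 ≈ -1.3158)
u = 810 (u = -81*(-10) = 810)
z(B) = -31/38 + B² (z(B) = (B² + B/(B + B)) - 25/19 = (B² + B/((2*B))) - 25/19 = (B² + (1/(2*B))*B) - 25/19 = (B² + ½) - 25/19 = (½ + B²) - 25/19 = -31/38 + B²)
z(-31) - u = (-31/38 + (-31)²) - 1*810 = (-31/38 + 961) - 810 = 36487/38 - 810 = 5707/38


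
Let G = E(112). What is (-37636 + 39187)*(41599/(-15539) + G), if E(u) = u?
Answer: 2634790719/15539 ≈ 1.6956e+5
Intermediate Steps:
G = 112
(-37636 + 39187)*(41599/(-15539) + G) = (-37636 + 39187)*(41599/(-15539) + 112) = 1551*(41599*(-1/15539) + 112) = 1551*(-41599/15539 + 112) = 1551*(1698769/15539) = 2634790719/15539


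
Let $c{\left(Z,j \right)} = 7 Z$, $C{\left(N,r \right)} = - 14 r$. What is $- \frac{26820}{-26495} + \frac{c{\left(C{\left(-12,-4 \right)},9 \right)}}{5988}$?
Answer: $\frac{8549210}{7932603} \approx 1.0777$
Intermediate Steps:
$- \frac{26820}{-26495} + \frac{c{\left(C{\left(-12,-4 \right)},9 \right)}}{5988} = - \frac{26820}{-26495} + \frac{7 \left(\left(-14\right) \left(-4\right)\right)}{5988} = \left(-26820\right) \left(- \frac{1}{26495}\right) + 7 \cdot 56 \cdot \frac{1}{5988} = \frac{5364}{5299} + 392 \cdot \frac{1}{5988} = \frac{5364}{5299} + \frac{98}{1497} = \frac{8549210}{7932603}$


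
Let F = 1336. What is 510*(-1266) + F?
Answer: -644324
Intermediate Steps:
510*(-1266) + F = 510*(-1266) + 1336 = -645660 + 1336 = -644324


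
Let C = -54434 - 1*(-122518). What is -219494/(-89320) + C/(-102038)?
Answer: 370806043/207137140 ≈ 1.7901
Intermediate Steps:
C = 68084 (C = -54434 + 122518 = 68084)
-219494/(-89320) + C/(-102038) = -219494/(-89320) + 68084/(-102038) = -219494*(-1/89320) + 68084*(-1/102038) = 9977/4060 - 34042/51019 = 370806043/207137140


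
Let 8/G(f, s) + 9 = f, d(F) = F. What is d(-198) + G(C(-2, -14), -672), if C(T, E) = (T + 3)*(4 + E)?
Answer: -3770/19 ≈ -198.42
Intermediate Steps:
C(T, E) = (3 + T)*(4 + E)
G(f, s) = 8/(-9 + f)
d(-198) + G(C(-2, -14), -672) = -198 + 8/(-9 + (12 + 3*(-14) + 4*(-2) - 14*(-2))) = -198 + 8/(-9 + (12 - 42 - 8 + 28)) = -198 + 8/(-9 - 10) = -198 + 8/(-19) = -198 + 8*(-1/19) = -198 - 8/19 = -3770/19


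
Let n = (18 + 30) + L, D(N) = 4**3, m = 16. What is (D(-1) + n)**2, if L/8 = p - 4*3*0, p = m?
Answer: 57600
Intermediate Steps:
p = 16
D(N) = 64
L = 128 (L = 8*(16 - 4*3*0) = 8*(16 - 12*0) = 8*(16 - 1*0) = 8*(16 + 0) = 8*16 = 128)
n = 176 (n = (18 + 30) + 128 = 48 + 128 = 176)
(D(-1) + n)**2 = (64 + 176)**2 = 240**2 = 57600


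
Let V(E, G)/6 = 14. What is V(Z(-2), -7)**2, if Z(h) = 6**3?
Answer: 7056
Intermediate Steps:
Z(h) = 216
V(E, G) = 84 (V(E, G) = 6*14 = 84)
V(Z(-2), -7)**2 = 84**2 = 7056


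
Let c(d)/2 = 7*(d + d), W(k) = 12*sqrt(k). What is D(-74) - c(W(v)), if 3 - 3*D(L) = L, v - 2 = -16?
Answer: 77/3 - 336*I*sqrt(14) ≈ 25.667 - 1257.2*I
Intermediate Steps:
v = -14 (v = 2 - 16 = -14)
D(L) = 1 - L/3
c(d) = 28*d (c(d) = 2*(7*(d + d)) = 2*(7*(2*d)) = 2*(14*d) = 28*d)
D(-74) - c(W(v)) = (1 - 1/3*(-74)) - 28*12*sqrt(-14) = (1 + 74/3) - 28*12*(I*sqrt(14)) = 77/3 - 28*12*I*sqrt(14) = 77/3 - 336*I*sqrt(14)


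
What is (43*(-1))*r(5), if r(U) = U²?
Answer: -1075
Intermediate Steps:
(43*(-1))*r(5) = (43*(-1))*5² = -43*25 = -1075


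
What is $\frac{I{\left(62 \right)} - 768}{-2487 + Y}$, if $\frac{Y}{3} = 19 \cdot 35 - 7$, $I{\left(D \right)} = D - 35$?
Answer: $\frac{13}{9} \approx 1.4444$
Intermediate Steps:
$I{\left(D \right)} = -35 + D$
$Y = 1974$ ($Y = 3 \left(19 \cdot 35 - 7\right) = 3 \left(665 - 7\right) = 3 \cdot 658 = 1974$)
$\frac{I{\left(62 \right)} - 768}{-2487 + Y} = \frac{\left(-35 + 62\right) - 768}{-2487 + 1974} = \frac{27 - 768}{-513} = \left(-741\right) \left(- \frac{1}{513}\right) = \frac{13}{9}$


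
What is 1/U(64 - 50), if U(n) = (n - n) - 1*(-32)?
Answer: 1/32 ≈ 0.031250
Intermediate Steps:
U(n) = 32 (U(n) = 0 + 32 = 32)
1/U(64 - 50) = 1/32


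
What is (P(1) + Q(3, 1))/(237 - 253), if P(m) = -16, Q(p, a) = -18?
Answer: 17/8 ≈ 2.1250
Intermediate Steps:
(P(1) + Q(3, 1))/(237 - 253) = (-16 - 18)/(237 - 253) = -34/(-16) = -34*(-1/16) = 17/8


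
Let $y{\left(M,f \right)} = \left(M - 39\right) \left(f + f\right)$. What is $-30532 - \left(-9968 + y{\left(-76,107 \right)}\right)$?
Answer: $4046$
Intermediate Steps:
$y{\left(M,f \right)} = 2 f \left(-39 + M\right)$ ($y{\left(M,f \right)} = \left(-39 + M\right) 2 f = 2 f \left(-39 + M\right)$)
$-30532 - \left(-9968 + y{\left(-76,107 \right)}\right) = -30532 - \left(-9968 + 2 \cdot 107 \left(-39 - 76\right)\right) = -30532 - \left(-9968 + 2 \cdot 107 \left(-115\right)\right) = -30532 - \left(-9968 - 24610\right) = -30532 - -34578 = -30532 + 34578 = 4046$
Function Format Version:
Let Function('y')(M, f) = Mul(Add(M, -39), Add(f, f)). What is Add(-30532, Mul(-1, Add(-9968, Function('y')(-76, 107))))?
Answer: 4046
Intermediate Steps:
Function('y')(M, f) = Mul(2, f, Add(-39, M)) (Function('y')(M, f) = Mul(Add(-39, M), Mul(2, f)) = Mul(2, f, Add(-39, M)))
Add(-30532, Mul(-1, Add(-9968, Function('y')(-76, 107)))) = Add(-30532, Mul(-1, Add(-9968, Mul(2, 107, Add(-39, -76))))) = Add(-30532, Mul(-1, Add(-9968, Mul(2, 107, -115)))) = Add(-30532, Mul(-1, Add(-9968, -24610))) = Add(-30532, Mul(-1, -34578)) = Add(-30532, 34578) = 4046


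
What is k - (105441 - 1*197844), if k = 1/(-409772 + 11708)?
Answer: 36782307791/398064 ≈ 92403.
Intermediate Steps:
k = -1/398064 (k = 1/(-398064) = -1/398064 ≈ -2.5122e-6)
k - (105441 - 1*197844) = -1/398064 - (105441 - 1*197844) = -1/398064 - (105441 - 197844) = -1/398064 - 1*(-92403) = -1/398064 + 92403 = 36782307791/398064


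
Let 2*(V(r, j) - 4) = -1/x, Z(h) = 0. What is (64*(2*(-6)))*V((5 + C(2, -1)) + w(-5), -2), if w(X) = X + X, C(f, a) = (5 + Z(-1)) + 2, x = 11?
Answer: -33408/11 ≈ -3037.1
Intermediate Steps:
C(f, a) = 7 (C(f, a) = (5 + 0) + 2 = 5 + 2 = 7)
w(X) = 2*X
V(r, j) = 87/22 (V(r, j) = 4 + (-1/11)/2 = 4 + (-1*1/11)/2 = 4 + (1/2)*(-1/11) = 4 - 1/22 = 87/22)
(64*(2*(-6)))*V((5 + C(2, -1)) + w(-5), -2) = (64*(2*(-6)))*(87/22) = (64*(-12))*(87/22) = -768*87/22 = -33408/11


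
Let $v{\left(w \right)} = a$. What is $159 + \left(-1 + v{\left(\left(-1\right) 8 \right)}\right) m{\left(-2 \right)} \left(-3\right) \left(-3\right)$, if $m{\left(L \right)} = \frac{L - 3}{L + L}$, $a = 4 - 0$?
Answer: $\frac{771}{4} \approx 192.75$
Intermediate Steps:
$a = 4$ ($a = 4 + 0 = 4$)
$v{\left(w \right)} = 4$
$m{\left(L \right)} = \frac{-3 + L}{2 L}$
$159 + \left(-1 + v{\left(\left(-1\right) 8 \right)}\right) m{\left(-2 \right)} \left(-3\right) \left(-3\right) = 159 + \left(-1 + 4\right) \frac{-3 - 2}{2 \left(-2\right)} \left(-3\right) \left(-3\right) = 159 + 3 \cdot \frac{1}{2} \left(- \frac{1}{2}\right) \left(-5\right) \left(-3\right) \left(-3\right) = 159 + 3 \cdot \frac{5}{4} \left(-3\right) \left(-3\right) = 159 + 3 \left(\left(- \frac{15}{4}\right) \left(-3\right)\right) = 159 + 3 \cdot \frac{45}{4} = 159 + \frac{135}{4} = \frac{771}{4}$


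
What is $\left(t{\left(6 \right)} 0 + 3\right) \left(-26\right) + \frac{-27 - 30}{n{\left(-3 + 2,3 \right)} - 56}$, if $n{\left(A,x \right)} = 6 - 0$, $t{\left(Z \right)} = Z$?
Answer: $- \frac{3843}{50} \approx -76.86$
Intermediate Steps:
$n{\left(A,x \right)} = 6$ ($n{\left(A,x \right)} = 6 + 0 = 6$)
$\left(t{\left(6 \right)} 0 + 3\right) \left(-26\right) + \frac{-27 - 30}{n{\left(-3 + 2,3 \right)} - 56} = \left(6 \cdot 0 + 3\right) \left(-26\right) + \frac{-27 - 30}{6 - 56} = \left(0 + 3\right) \left(-26\right) - \frac{57}{-50} = 3 \left(-26\right) - - \frac{57}{50} = -78 + \frac{57}{50} = - \frac{3843}{50}$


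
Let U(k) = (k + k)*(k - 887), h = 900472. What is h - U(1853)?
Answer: -2679524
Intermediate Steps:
U(k) = 2*k*(-887 + k) (U(k) = (2*k)*(-887 + k) = 2*k*(-887 + k))
h - U(1853) = 900472 - 2*1853*(-887 + 1853) = 900472 - 2*1853*966 = 900472 - 1*3579996 = 900472 - 3579996 = -2679524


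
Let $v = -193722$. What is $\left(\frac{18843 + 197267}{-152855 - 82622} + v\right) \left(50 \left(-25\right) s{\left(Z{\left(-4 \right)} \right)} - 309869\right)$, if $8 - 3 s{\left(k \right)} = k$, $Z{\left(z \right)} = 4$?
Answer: $\frac{42634239960678928}{706431} \approx 6.0352 \cdot 10^{10}$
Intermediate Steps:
$s{\left(k \right)} = \frac{8}{3} - \frac{k}{3}$
$\left(\frac{18843 + 197267}{-152855 - 82622} + v\right) \left(50 \left(-25\right) s{\left(Z{\left(-4 \right)} \right)} - 309869\right) = \left(\frac{18843 + 197267}{-152855 - 82622} - 193722\right) \left(50 \left(-25\right) \left(\frac{8}{3} - \frac{4}{3}\right) - 309869\right) = \left(\frac{216110}{-235477} - 193722\right) \left(- 1250 \left(\frac{8}{3} - \frac{4}{3}\right) - 309869\right) = \left(216110 \left(- \frac{1}{235477}\right) - 193722\right) \left(\left(-1250\right) \frac{4}{3} - 309869\right) = \left(- \frac{216110}{235477} - 193722\right) \left(- \frac{5000}{3} - 309869\right) = \left(- \frac{45617291504}{235477}\right) \left(- \frac{934607}{3}\right) = \frac{42634239960678928}{706431}$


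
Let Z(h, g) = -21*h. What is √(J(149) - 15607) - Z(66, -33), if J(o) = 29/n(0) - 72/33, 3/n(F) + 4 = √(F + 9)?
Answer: 1386 + I*√17008926/33 ≈ 1386.0 + 124.98*I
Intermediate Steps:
n(F) = 3/(-4 + √(9 + F)) (n(F) = 3/(-4 + √(F + 9)) = 3/(-4 + √(9 + F)))
J(o) = -391/33 (J(o) = 29/((3/(-4 + √(9 + 0)))) - 72/33 = 29/((3/(-4 + √9))) - 72*1/33 = 29/((3/(-4 + 3))) - 24/11 = 29/((3/(-1))) - 24/11 = 29/((3*(-1))) - 24/11 = 29/(-3) - 24/11 = 29*(-⅓) - 24/11 = -29/3 - 24/11 = -391/33)
√(J(149) - 15607) - Z(66, -33) = √(-391/33 - 15607) - (-21)*66 = √(-515422/33) - 1*(-1386) = I*√17008926/33 + 1386 = 1386 + I*√17008926/33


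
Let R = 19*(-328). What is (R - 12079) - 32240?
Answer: -50551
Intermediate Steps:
R = -6232
(R - 12079) - 32240 = (-6232 - 12079) - 32240 = -18311 - 32240 = -50551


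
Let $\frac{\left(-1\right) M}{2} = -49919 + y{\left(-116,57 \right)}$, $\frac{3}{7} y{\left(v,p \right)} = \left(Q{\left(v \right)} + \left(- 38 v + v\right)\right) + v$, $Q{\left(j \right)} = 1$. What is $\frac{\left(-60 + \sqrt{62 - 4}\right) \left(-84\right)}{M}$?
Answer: $\frac{3780}{60259} - \frac{63 \sqrt{58}}{60259} \approx 0.054767$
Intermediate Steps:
$y{\left(v,p \right)} = \frac{7}{3} - 84 v$ ($y{\left(v,p \right)} = \frac{7 \left(\left(1 + \left(- 38 v + v\right)\right) + v\right)}{3} = \frac{7 \left(\left(1 - 37 v\right) + v\right)}{3} = \frac{7 \left(1 - 36 v\right)}{3} = \frac{7}{3} - 84 v$)
$M = \frac{241036}{3}$ ($M = - 2 \left(-49919 + \left(\frac{7}{3} - -9744\right)\right) = - 2 \left(-49919 + \left(\frac{7}{3} + 9744\right)\right) = - 2 \left(-49919 + \frac{29239}{3}\right) = \left(-2\right) \left(- \frac{120518}{3}\right) = \frac{241036}{3} \approx 80345.0$)
$\frac{\left(-60 + \sqrt{62 - 4}\right) \left(-84\right)}{M} = \frac{\left(-60 + \sqrt{62 - 4}\right) \left(-84\right)}{\frac{241036}{3}} = \left(-60 + \sqrt{58}\right) \left(-84\right) \frac{3}{241036} = \left(5040 - 84 \sqrt{58}\right) \frac{3}{241036} = \frac{3780}{60259} - \frac{63 \sqrt{58}}{60259}$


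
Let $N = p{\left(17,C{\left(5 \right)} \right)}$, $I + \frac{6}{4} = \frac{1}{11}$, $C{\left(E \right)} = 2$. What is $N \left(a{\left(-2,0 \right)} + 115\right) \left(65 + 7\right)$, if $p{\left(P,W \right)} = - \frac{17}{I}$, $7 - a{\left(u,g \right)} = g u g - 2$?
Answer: $107712$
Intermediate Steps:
$a{\left(u,g \right)} = 9 - u g^{2}$ ($a{\left(u,g \right)} = 7 - \left(g u g - 2\right) = 7 - \left(u g^{2} - 2\right) = 7 - \left(-2 + u g^{2}\right) = 9 - u g^{2}$)
$I = - \frac{31}{22}$ ($I = - \frac{3}{2} + \frac{1}{11} = - \frac{31}{22} \approx -1.4091$)
$p{\left(P,W \right)} = \frac{374}{31}$ ($p{\left(P,W \right)} = - \frac{17}{- \frac{31}{22}} = \left(-17\right) \left(- \frac{22}{31}\right) = \frac{374}{31}$)
$N = \frac{374}{31} \approx 12.065$
$N \left(a{\left(-2,0 \right)} + 115\right) \left(65 + 7\right) = \frac{374 \left(\left(9 - - 2 \cdot 0^{2}\right) + 115\right) \left(65 + 7\right)}{31} = \frac{374 \left(\left(9 - \left(-2\right) 0\right) + 115\right) 72}{31} = \frac{374 \left(\left(9 + 0\right) + 115\right) 72}{31} = \frac{374 \left(9 + 115\right) 72}{31} = \frac{374 \cdot 124 \cdot 72}{31} = \frac{374}{31} \cdot 8928 = 107712$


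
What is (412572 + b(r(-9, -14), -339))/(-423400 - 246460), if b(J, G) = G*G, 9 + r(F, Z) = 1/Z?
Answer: -527493/669860 ≈ -0.78747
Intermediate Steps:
r(F, Z) = -9 + 1/Z
b(J, G) = G²
(412572 + b(r(-9, -14), -339))/(-423400 - 246460) = (412572 + (-339)²)/(-423400 - 246460) = (412572 + 114921)/(-669860) = 527493*(-1/669860) = -527493/669860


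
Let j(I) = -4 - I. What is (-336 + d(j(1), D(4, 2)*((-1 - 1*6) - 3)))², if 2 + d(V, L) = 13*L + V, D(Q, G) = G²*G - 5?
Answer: 537289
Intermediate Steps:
D(Q, G) = -5 + G³ (D(Q, G) = G³ - 5 = -5 + G³)
d(V, L) = -2 + V + 13*L (d(V, L) = -2 + (13*L + V) = -2 + (V + 13*L) = -2 + V + 13*L)
(-336 + d(j(1), D(4, 2)*((-1 - 1*6) - 3)))² = (-336 + (-2 + (-4 - 1*1) + 13*((-5 + 2³)*((-1 - 1*6) - 3))))² = (-336 + (-2 + (-4 - 1) + 13*((-5 + 8)*((-1 - 6) - 3))))² = (-336 + (-2 - 5 + 13*(3*(-7 - 3))))² = (-336 + (-2 - 5 + 13*(3*(-10))))² = (-336 + (-2 - 5 + 13*(-30)))² = (-336 + (-2 - 5 - 390))² = (-336 - 397)² = (-733)² = 537289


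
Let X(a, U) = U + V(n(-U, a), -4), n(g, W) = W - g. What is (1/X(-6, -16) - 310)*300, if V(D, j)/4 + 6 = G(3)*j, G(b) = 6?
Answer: -3162075/34 ≈ -93002.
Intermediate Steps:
V(D, j) = -24 + 24*j (V(D, j) = -24 + 4*(6*j) = -24 + 24*j)
X(a, U) = -120 + U (X(a, U) = U + (-24 + 24*(-4)) = U + (-24 - 96) = U - 120 = -120 + U)
(1/X(-6, -16) - 310)*300 = (1/(-120 - 16) - 310)*300 = (1/(-136) - 310)*300 = (-1/136 - 310)*300 = -42161/136*300 = -3162075/34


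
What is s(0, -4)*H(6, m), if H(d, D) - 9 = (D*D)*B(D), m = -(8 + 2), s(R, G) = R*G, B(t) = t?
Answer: 0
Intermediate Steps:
s(R, G) = G*R
m = -10 (m = -1*10 = -10)
H(d, D) = 9 + D³ (H(d, D) = 9 + (D*D)*D = 9 + D²*D = 9 + D³)
s(0, -4)*H(6, m) = (-4*0)*(9 + (-10)³) = 0*(9 - 1000) = 0*(-991) = 0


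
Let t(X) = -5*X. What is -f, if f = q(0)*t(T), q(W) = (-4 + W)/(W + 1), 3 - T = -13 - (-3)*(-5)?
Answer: -620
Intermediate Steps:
T = 31 (T = 3 - (-13 - (-3)*(-5)) = 3 - (-13 - 1*15) = 3 - (-13 - 15) = 3 - 1*(-28) = 3 + 28 = 31)
q(W) = (-4 + W)/(1 + W)
f = 620 (f = ((-4 + 0)/(1 + 0))*(-5*31) = (-4/1)*(-155) = (1*(-4))*(-155) = -4*(-155) = 620)
-f = -1*620 = -620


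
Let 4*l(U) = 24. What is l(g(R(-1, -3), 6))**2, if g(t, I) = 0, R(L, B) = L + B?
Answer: 36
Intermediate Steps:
R(L, B) = B + L
l(U) = 6 (l(U) = (1/4)*24 = 6)
l(g(R(-1, -3), 6))**2 = 6**2 = 36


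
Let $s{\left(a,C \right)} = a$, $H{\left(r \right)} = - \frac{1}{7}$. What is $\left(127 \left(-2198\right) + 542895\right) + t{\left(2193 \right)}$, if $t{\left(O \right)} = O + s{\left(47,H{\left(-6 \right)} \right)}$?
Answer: $265989$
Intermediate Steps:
$H{\left(r \right)} = - \frac{1}{7}$ ($H{\left(r \right)} = \left(-1\right) \frac{1}{7} = - \frac{1}{7}$)
$t{\left(O \right)} = 47 + O$ ($t{\left(O \right)} = O + 47 = 47 + O$)
$\left(127 \left(-2198\right) + 542895\right) + t{\left(2193 \right)} = \left(127 \left(-2198\right) + 542895\right) + \left(47 + 2193\right) = \left(-279146 + 542895\right) + 2240 = 263749 + 2240 = 265989$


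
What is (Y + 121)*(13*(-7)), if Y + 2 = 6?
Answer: -11375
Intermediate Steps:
Y = 4 (Y = -2 + 6 = 4)
(Y + 121)*(13*(-7)) = (4 + 121)*(13*(-7)) = 125*(-91) = -11375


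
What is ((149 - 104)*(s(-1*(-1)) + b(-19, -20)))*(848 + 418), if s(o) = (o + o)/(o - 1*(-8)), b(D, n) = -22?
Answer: -1240680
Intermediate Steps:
s(o) = 2*o/(8 + o) (s(o) = (2*o)/(o + 8) = (2*o)/(8 + o) = 2*o/(8 + o))
((149 - 104)*(s(-1*(-1)) + b(-19, -20)))*(848 + 418) = ((149 - 104)*(2*(-1*(-1))/(8 - 1*(-1)) - 22))*(848 + 418) = (45*(2*1/(8 + 1) - 22))*1266 = (45*(2*1/9 - 22))*1266 = (45*(2*1*(⅑) - 22))*1266 = (45*(2/9 - 22))*1266 = (45*(-196/9))*1266 = -980*1266 = -1240680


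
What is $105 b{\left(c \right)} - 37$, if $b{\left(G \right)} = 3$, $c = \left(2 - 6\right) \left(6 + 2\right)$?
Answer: $278$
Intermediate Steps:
$c = -32$ ($c = \left(-4\right) 8 = -32$)
$105 b{\left(c \right)} - 37 = 105 \cdot 3 - 37 = 315 - 37 = 278$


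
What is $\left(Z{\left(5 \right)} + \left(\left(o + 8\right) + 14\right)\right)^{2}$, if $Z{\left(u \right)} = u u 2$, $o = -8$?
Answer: $4096$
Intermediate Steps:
$Z{\left(u \right)} = 2 u^{2}$ ($Z{\left(u \right)} = u^{2} \cdot 2 = 2 u^{2}$)
$\left(Z{\left(5 \right)} + \left(\left(o + 8\right) + 14\right)\right)^{2} = \left(2 \cdot 5^{2} + \left(\left(-8 + 8\right) + 14\right)\right)^{2} = \left(2 \cdot 25 + \left(0 + 14\right)\right)^{2} = \left(50 + 14\right)^{2} = 64^{2} = 4096$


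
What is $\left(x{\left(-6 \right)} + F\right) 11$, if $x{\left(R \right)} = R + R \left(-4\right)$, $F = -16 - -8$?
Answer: $110$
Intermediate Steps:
$F = -8$ ($F = -16 + 8 = -8$)
$x{\left(R \right)} = - 3 R$ ($x{\left(R \right)} = R - 4 R = - 3 R$)
$\left(x{\left(-6 \right)} + F\right) 11 = \left(\left(-3\right) \left(-6\right) - 8\right) 11 = \left(18 - 8\right) 11 = 10 \cdot 11 = 110$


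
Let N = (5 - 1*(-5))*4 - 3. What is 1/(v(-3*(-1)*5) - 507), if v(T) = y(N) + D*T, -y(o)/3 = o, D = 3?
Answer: -1/573 ≈ -0.0017452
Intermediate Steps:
N = 37 (N = (5 + 5)*4 - 3 = 10*4 - 3 = 40 - 3 = 37)
y(o) = -3*o
v(T) = -111 + 3*T (v(T) = -3*37 + 3*T = -111 + 3*T)
1/(v(-3*(-1)*5) - 507) = 1/((-111 + 3*(-3*(-1)*5)) - 507) = 1/((-111 + 3*(3*5)) - 507) = 1/((-111 + 3*15) - 507) = 1/((-111 + 45) - 507) = 1/(-66 - 507) = 1/(-573) = -1/573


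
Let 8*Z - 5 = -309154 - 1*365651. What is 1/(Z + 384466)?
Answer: 1/300116 ≈ 3.3320e-6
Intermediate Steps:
Z = -84350 (Z = 5/8 + (-309154 - 1*365651)/8 = 5/8 + (-309154 - 365651)/8 = 5/8 + (⅛)*(-674805) = 5/8 - 674805/8 = -84350)
1/(Z + 384466) = 1/(-84350 + 384466) = 1/300116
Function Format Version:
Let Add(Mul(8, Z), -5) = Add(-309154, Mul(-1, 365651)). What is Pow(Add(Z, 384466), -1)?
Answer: Rational(1, 300116) ≈ 3.3320e-6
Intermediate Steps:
Z = -84350 (Z = Add(Rational(5, 8), Mul(Rational(1, 8), Add(-309154, Mul(-1, 365651)))) = Add(Rational(5, 8), Mul(Rational(1, 8), Add(-309154, -365651))) = Add(Rational(5, 8), Mul(Rational(1, 8), -674805)) = Add(Rational(5, 8), Rational(-674805, 8)) = -84350)
Pow(Add(Z, 384466), -1) = Pow(Add(-84350, 384466), -1) = Pow(300116, -1) = Rational(1, 300116)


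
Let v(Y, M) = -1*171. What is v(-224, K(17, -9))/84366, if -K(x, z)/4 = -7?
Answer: -19/9374 ≈ -0.0020269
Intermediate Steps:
K(x, z) = 28 (K(x, z) = -4*(-7) = 28)
v(Y, M) = -171
v(-224, K(17, -9))/84366 = -171/84366 = -171*1/84366 = -19/9374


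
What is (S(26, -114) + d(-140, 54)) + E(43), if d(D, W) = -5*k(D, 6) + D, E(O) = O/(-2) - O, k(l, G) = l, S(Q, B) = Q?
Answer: 1043/2 ≈ 521.50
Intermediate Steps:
E(O) = -3*O/2 (E(O) = O*(-1/2) - O = -O/2 - O = -3*O/2)
d(D, W) = -4*D (d(D, W) = -5*D + D = -4*D)
(S(26, -114) + d(-140, 54)) + E(43) = (26 - 4*(-140)) - 3/2*43 = (26 + 560) - 129/2 = 586 - 129/2 = 1043/2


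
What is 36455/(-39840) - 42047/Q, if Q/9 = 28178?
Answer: -364007113/336783456 ≈ -1.0808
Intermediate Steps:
Q = 253602 (Q = 9*28178 = 253602)
36455/(-39840) - 42047/Q = 36455/(-39840) - 42047/253602 = 36455*(-1/39840) - 42047*1/253602 = -7291/7968 - 42047/253602 = -364007113/336783456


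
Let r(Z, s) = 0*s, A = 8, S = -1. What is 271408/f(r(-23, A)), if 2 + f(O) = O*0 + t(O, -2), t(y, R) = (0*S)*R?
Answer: -135704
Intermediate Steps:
t(y, R) = 0 (t(y, R) = (0*(-1))*R = 0*R = 0)
r(Z, s) = 0
f(O) = -2 (f(O) = -2 + (O*0 + 0) = -2 + (0 + 0) = -2 + 0 = -2)
271408/f(r(-23, A)) = 271408/(-2) = 271408*(-1/2) = -135704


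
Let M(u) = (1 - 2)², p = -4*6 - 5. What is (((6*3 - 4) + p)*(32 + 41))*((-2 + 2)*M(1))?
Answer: 0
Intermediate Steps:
p = -29 (p = -24 - 5 = -29)
M(u) = 1 (M(u) = (-1)² = 1)
(((6*3 - 4) + p)*(32 + 41))*((-2 + 2)*M(1)) = (((6*3 - 4) - 29)*(32 + 41))*((-2 + 2)*1) = (((18 - 4) - 29)*73)*(0*1) = ((14 - 29)*73)*0 = -15*73*0 = -1095*0 = 0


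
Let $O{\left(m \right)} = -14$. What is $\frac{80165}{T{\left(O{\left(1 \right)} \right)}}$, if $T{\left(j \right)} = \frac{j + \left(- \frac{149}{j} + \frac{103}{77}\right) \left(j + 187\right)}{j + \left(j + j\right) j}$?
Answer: $\frac{4666564980}{317029} \approx 14720.0$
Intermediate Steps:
$T{\left(j \right)} = \frac{j + \left(187 + j\right) \left(\frac{103}{77} - \frac{149}{j}\right)}{j + 2 j^{2}}$ ($T{\left(j \right)} = \frac{j + \left(- \frac{149}{j} + 103 \cdot \frac{1}{77}\right) \left(187 + j\right)}{j + 2 j j} = \frac{j + \left(- \frac{149}{j} + \frac{103}{77}\right) \left(187 + j\right)}{j + 2 j^{2}} = \frac{j + \left(\frac{103}{77} - \frac{149}{j}\right) \left(187 + j\right)}{j + 2 j^{2}} = \frac{j + \left(187 + j\right) \left(\frac{103}{77} - \frac{149}{j}\right)}{j + 2 j^{2}}$)
$\frac{80165}{T{\left(O{\left(1 \right)} \right)}} = \frac{80165}{\frac{1}{77} \cdot \frac{1}{196} \frac{1}{1 + 2 \left(-14\right)} \left(-2145451 + 180 \left(-14\right)^{2} + 7788 \left(-14\right)\right)} = \frac{80165}{\frac{1}{77} \cdot \frac{1}{196} \frac{1}{1 - 28} \left(-2145451 + 180 \cdot 196 - 109032\right)} = \frac{80165}{\frac{1}{77} \cdot \frac{1}{196} \frac{1}{-27} \left(-2145451 + 35280 - 109032\right)} = \frac{80165}{\frac{1}{77} \cdot \frac{1}{196} \left(- \frac{1}{27}\right) \left(-2219203\right)} = \frac{80165}{\frac{317029}{58212}} = 80165 \cdot \frac{58212}{317029} = \frac{4666564980}{317029}$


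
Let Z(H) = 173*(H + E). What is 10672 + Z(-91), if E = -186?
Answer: -37249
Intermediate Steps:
Z(H) = -32178 + 173*H (Z(H) = 173*(H - 186) = 173*(-186 + H) = -32178 + 173*H)
10672 + Z(-91) = 10672 + (-32178 + 173*(-91)) = 10672 + (-32178 - 15743) = 10672 - 47921 = -37249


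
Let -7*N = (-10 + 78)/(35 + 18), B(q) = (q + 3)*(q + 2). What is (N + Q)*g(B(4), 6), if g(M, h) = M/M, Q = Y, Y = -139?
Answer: -51637/371 ≈ -139.18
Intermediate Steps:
Q = -139
B(q) = (2 + q)*(3 + q) (B(q) = (3 + q)*(2 + q) = (2 + q)*(3 + q))
g(M, h) = 1
N = -68/371 (N = -(-10 + 78)/(7*(35 + 18)) = -68/(7*53) = -1/7*68/53 = -68/371 ≈ -0.18329)
(N + Q)*g(B(4), 6) = (-68/371 - 139)*1 = -51637/371*1 = -51637/371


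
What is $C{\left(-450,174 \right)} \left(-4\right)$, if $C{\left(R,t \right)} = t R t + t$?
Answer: $54496104$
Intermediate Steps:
$C{\left(R,t \right)} = t + R t^{2}$ ($C{\left(R,t \right)} = R t t + t = R t^{2} + t = t + R t^{2}$)
$C{\left(-450,174 \right)} \left(-4\right) = 174 \left(1 - 78300\right) \left(-4\right) = 174 \left(-78299\right) \left(-4\right) = \left(-13624026\right) \left(-4\right) = 54496104$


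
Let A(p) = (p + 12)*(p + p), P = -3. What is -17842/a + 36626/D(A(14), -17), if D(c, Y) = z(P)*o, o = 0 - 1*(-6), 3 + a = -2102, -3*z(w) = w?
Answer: 38602391/6315 ≈ 6112.8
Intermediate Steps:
z(w) = -w/3
a = -2105 (a = -3 - 2102 = -2105)
A(p) = 2*p*(12 + p) (A(p) = (12 + p)*(2*p) = 2*p*(12 + p))
o = 6 (o = 0 + 6 = 6)
D(c, Y) = 6 (D(c, Y) = -1/3*(-3)*6 = 1*6 = 6)
-17842/a + 36626/D(A(14), -17) = -17842/(-2105) + 36626/6 = -17842*(-1/2105) + 36626*(1/6) = 17842/2105 + 18313/3 = 38602391/6315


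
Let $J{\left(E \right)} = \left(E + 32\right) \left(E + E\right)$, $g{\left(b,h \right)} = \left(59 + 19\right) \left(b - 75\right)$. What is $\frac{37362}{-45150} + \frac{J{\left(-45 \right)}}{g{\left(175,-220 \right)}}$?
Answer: $- \frac{20393}{30100} \approx -0.67751$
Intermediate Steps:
$g{\left(b,h \right)} = -5850 + 78 b$ ($g{\left(b,h \right)} = 78 \left(-75 + b\right) = -5850 + 78 b$)
$J{\left(E \right)} = 2 E \left(32 + E\right)$ ($J{\left(E \right)} = \left(32 + E\right) 2 E = 2 E \left(32 + E\right)$)
$\frac{37362}{-45150} + \frac{J{\left(-45 \right)}}{g{\left(175,-220 \right)}} = \frac{37362}{-45150} + \frac{2 \left(-45\right) \left(32 - 45\right)}{-5850 + 78 \cdot 175} = 37362 \left(- \frac{1}{45150}\right) + \frac{2 \left(-45\right) \left(-13\right)}{-5850 + 13650} = - \frac{6227}{7525} + \frac{1170}{7800} = - \frac{6227}{7525} + 1170 \cdot \frac{1}{7800} = - \frac{6227}{7525} + \frac{3}{20} = - \frac{20393}{30100}$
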